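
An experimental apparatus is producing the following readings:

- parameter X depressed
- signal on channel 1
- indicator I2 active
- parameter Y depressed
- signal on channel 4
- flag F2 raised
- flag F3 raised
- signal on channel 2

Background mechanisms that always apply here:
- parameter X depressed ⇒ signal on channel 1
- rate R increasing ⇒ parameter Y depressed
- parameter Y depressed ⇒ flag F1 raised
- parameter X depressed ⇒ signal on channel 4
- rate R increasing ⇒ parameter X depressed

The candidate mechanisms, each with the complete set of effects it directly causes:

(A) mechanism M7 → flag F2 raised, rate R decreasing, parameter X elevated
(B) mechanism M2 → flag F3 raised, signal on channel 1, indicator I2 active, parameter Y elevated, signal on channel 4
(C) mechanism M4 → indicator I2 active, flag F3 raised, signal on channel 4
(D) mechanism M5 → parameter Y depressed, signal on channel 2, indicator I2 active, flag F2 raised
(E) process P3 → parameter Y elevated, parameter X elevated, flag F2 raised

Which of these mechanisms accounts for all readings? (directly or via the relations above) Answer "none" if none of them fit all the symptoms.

none

Checking each candidate against the observations:
(A) mechanism M7 — fails on parameter X depressed, signal on channel 1, indicator I2 active, parameter Y depressed, signal on channel 4, flag F3 raised, signal on channel 2 (predicts parameter X elevated, not parameter X depressed)
(B) mechanism M2 — fails on parameter X depressed, parameter Y depressed, flag F2 raised, signal on channel 2 (predicts parameter Y elevated, not parameter Y depressed)
(C) mechanism M4 — parameter X depressed miss; signal on channel 1 miss; indicator I2 active match; parameter Y depressed miss; signal on channel 4 match; flag F2 raised miss; flag F3 raised match; signal on channel 2 miss
(D) mechanism M5 — parameter X depressed miss; signal on channel 1 miss; indicator I2 active match; parameter Y depressed match; signal on channel 4 miss; flag F2 raised match; flag F3 raised miss; signal on channel 2 match
(E) process P3 — parameter X depressed miss; signal on channel 1 miss; indicator I2 active miss; parameter Y depressed miss; signal on channel 4 miss; flag F2 raised match; flag F3 raised miss; signal on channel 2 miss
None of the listed candidates fits everything.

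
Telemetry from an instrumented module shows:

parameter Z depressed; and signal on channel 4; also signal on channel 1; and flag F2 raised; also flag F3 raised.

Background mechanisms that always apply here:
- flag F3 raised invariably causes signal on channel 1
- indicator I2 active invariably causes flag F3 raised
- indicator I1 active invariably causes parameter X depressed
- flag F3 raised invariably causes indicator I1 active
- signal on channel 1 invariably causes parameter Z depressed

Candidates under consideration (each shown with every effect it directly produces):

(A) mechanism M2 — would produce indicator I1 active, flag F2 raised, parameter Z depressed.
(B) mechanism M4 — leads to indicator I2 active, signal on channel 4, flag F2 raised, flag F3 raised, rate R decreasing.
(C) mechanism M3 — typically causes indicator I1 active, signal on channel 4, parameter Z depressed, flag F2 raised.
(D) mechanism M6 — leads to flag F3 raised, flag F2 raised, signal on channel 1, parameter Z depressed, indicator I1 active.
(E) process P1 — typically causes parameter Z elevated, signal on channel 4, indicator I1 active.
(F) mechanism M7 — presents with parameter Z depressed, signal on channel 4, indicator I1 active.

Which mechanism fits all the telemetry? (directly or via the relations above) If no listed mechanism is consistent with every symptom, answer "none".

For each candidate, compare predicted effects to what was observed:
(A) mechanism M2 — parameter Z depressed +; signal on channel 4 -; signal on channel 1 -; flag F2 raised +; flag F3 raised -
(B) mechanism M4 — parameter Z depressed + (via flag F3 raised → signal on channel 1 → parameter Z depressed); signal on channel 4 +; signal on channel 1 + (via flag F3 raised → signal on channel 1); flag F2 raised +; flag F3 raised +
(C) mechanism M3 — parameter Z depressed +; signal on channel 4 +; signal on channel 1 -; flag F2 raised +; flag F3 raised -
(D) mechanism M6 — parameter Z depressed +; signal on channel 4 -; signal on channel 1 +; flag F2 raised +; flag F3 raised +
(E) process P1 — parameter Z depressed -; signal on channel 4 +; signal on channel 1 -; flag F2 raised -; flag F3 raised -
(F) mechanism M7 — parameter Z depressed +; signal on channel 4 +; signal on channel 1 -; flag F2 raised -; flag F3 raised -
Only (B) is consistent with every observation.

B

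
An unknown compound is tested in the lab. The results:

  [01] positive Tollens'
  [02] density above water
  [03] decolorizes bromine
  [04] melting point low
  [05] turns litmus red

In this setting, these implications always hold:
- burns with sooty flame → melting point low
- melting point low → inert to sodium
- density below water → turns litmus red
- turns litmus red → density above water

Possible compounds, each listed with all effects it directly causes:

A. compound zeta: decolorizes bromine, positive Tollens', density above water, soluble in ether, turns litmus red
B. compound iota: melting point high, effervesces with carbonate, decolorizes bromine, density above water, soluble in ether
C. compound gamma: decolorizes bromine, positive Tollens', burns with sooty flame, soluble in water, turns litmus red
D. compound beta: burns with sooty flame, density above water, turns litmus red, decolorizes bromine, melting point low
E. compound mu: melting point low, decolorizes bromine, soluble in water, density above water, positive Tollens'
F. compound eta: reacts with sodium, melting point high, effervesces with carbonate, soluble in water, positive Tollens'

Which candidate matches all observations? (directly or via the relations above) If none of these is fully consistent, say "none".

For each candidate, compare predicted effects to what was observed:
(A) compound zeta — does not account for melting point low
(B) compound iota — positive Tollens' ✗; density above water ✓; decolorizes bromine ✓; melting point low ✗; turns litmus red ✗
(C) compound gamma — positive Tollens' ✓; density above water ✓ (via turns litmus red → density above water); decolorizes bromine ✓; melting point low ✓ (via burns with sooty flame → melting point low); turns litmus red ✓
(D) compound beta — positive Tollens' ✗; density above water ✓; decolorizes bromine ✓; melting point low ✓; turns litmus red ✓
(E) compound mu — does not account for turns litmus red
(F) compound eta — fails on density above water, decolorizes bromine, melting point low, turns litmus red (predicts melting point high, not melting point low)
Only (C) is consistent with every observation.

C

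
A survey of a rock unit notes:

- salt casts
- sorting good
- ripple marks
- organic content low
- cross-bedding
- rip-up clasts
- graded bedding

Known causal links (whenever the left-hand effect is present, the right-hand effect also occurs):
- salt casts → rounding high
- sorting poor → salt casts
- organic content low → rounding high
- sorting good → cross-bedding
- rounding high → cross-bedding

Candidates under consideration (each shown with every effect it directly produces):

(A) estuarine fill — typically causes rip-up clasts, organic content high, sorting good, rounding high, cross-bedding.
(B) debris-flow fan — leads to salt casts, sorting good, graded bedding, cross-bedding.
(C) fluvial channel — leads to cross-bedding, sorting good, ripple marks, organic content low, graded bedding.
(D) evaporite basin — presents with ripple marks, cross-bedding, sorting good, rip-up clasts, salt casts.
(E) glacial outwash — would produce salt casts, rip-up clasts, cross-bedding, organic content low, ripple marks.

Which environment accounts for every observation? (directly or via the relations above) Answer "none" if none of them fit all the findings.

none

Per-candidate check:
(A) estuarine fill — salt casts miss; sorting good match; ripple marks miss; organic content low miss; cross-bedding match; rip-up clasts match; graded bedding miss
(B) debris-flow fan — salt casts match; sorting good match; ripple marks miss; organic content low miss; cross-bedding match; rip-up clasts miss; graded bedding match
(C) fluvial channel — does not account for salt casts, rip-up clasts
(D) evaporite basin — does not account for organic content low, graded bedding
(E) glacial outwash — salt casts match; sorting good miss; ripple marks match; organic content low match; cross-bedding match; rip-up clasts match; graded bedding miss
No candidate is consistent with all observations.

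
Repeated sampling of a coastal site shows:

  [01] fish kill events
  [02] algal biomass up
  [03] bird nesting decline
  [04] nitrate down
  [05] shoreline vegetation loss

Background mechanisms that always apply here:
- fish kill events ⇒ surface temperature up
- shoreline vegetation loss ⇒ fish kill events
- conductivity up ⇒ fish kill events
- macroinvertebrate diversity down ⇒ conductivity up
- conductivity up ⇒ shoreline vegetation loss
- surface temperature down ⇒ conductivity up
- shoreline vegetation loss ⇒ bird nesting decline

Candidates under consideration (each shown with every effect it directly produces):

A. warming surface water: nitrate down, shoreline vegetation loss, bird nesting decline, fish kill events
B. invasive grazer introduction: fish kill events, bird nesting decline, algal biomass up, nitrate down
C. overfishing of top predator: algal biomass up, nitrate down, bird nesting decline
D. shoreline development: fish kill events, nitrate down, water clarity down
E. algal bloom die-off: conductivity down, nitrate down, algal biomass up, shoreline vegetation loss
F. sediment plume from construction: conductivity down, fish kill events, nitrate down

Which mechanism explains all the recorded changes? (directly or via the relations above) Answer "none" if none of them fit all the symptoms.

Checking each candidate against the observations:
(A) warming surface water — fish kill events match; algal biomass up miss; bird nesting decline match; nitrate down match; shoreline vegetation loss match
(B) invasive grazer introduction — does not account for shoreline vegetation loss
(C) overfishing of top predator — fish kill events miss; algal biomass up match; bird nesting decline match; nitrate down match; shoreline vegetation loss miss
(D) shoreline development — does not account for algal biomass up, bird nesting decline, shoreline vegetation loss
(E) algal bloom die-off — accounts for every observation (fish kill events via shoreline vegetation loss → fish kill events)
(F) sediment plume from construction — does not account for algal biomass up, bird nesting decline, shoreline vegetation loss
(E) alone accounts for all the evidence.

E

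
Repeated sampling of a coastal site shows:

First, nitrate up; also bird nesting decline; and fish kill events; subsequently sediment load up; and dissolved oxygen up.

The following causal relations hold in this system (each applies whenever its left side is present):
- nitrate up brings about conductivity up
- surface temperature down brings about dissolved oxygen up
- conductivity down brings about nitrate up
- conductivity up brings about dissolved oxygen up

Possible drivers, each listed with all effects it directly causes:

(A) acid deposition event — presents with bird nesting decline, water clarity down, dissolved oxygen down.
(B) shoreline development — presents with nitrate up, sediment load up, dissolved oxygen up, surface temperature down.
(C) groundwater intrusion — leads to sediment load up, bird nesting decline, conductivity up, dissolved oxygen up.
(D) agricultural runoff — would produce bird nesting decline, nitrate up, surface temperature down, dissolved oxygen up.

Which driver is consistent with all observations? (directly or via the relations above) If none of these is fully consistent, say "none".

none

Per-candidate check:
(A) acid deposition event — nitrate up NO; bird nesting decline yes; fish kill events NO; sediment load up NO; dissolved oxygen up NO
(B) shoreline development — nitrate up yes; bird nesting decline NO; fish kill events NO; sediment load up yes; dissolved oxygen up yes
(C) groundwater intrusion — does not account for nitrate up, fish kill events
(D) agricultural runoff — does not account for fish kill events, sediment load up
None of the listed candidates fits everything.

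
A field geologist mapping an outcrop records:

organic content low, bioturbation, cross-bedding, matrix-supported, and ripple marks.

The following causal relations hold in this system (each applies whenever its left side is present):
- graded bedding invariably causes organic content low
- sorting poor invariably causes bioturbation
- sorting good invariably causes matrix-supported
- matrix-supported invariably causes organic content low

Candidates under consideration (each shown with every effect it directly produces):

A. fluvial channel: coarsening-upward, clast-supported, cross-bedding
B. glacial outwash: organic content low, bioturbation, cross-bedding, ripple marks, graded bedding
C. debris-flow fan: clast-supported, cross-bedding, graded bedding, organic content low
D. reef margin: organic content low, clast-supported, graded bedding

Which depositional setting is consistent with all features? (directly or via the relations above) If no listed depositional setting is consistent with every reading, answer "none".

Per-candidate check:
(A) fluvial channel — organic content low ✗; bioturbation ✗; cross-bedding ✓; matrix-supported ✗; ripple marks ✗
(B) glacial outwash — does not account for matrix-supported
(C) debris-flow fan — fails on bioturbation, matrix-supported, ripple marks (predicts clast-supported, not matrix-supported)
(D) reef margin — organic content low ✓; bioturbation ✗; cross-bedding ✗; matrix-supported ✗; ripple marks ✗
None of the listed candidates fits everything.

none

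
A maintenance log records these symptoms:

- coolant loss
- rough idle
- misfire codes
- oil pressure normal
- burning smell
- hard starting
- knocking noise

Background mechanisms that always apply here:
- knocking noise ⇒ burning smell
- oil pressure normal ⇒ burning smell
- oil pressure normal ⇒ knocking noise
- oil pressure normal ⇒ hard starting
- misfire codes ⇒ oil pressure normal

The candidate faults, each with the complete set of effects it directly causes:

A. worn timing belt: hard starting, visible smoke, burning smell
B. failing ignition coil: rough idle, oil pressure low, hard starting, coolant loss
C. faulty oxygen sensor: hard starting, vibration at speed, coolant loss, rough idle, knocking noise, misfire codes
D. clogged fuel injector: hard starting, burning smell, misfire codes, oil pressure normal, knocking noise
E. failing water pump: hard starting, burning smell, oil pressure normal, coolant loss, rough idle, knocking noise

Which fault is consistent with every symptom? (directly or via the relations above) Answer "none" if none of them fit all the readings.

Checking each candidate against the observations:
(A) worn timing belt — coolant loss miss; rough idle miss; misfire codes miss; oil pressure normal miss; burning smell match; hard starting match; knocking noise miss
(B) failing ignition coil — coolant loss match; rough idle match; misfire codes miss; oil pressure normal miss; burning smell miss; hard starting match; knocking noise miss
(C) faulty oxygen sensor — accounts for every observation (oil pressure normal through misfire codes → oil pressure normal)
(D) clogged fuel injector — does not account for coolant loss, rough idle
(E) failing water pump — does not account for misfire codes
Only (C) is consistent with every observation.

C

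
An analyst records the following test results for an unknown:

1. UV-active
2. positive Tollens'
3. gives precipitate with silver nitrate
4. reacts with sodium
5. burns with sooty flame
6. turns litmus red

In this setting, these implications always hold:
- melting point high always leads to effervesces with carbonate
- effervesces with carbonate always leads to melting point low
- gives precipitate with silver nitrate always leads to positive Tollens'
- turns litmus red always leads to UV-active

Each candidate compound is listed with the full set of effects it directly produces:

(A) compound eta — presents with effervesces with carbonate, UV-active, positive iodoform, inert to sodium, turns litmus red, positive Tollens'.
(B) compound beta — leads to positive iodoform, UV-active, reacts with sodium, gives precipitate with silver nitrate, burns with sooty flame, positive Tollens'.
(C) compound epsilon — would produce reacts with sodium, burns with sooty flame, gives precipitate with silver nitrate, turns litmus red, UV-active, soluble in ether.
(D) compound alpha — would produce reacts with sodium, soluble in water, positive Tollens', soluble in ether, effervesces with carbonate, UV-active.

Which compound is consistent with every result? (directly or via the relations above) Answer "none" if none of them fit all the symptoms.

C

Testing each hypothesis:
(A) compound eta — fails on gives precipitate with silver nitrate, reacts with sodium, burns with sooty flame (predicts inert to sodium, not reacts with sodium)
(B) compound beta — does not account for turns litmus red
(C) compound epsilon — UV-active ✓; positive Tollens' ✓ (through gives precipitate with silver nitrate → positive Tollens'); gives precipitate with silver nitrate ✓; reacts with sodium ✓; burns with sooty flame ✓; turns litmus red ✓
(D) compound alpha — does not account for gives precipitate with silver nitrate, burns with sooty flame, turns litmus red
(C) alone accounts for all the evidence.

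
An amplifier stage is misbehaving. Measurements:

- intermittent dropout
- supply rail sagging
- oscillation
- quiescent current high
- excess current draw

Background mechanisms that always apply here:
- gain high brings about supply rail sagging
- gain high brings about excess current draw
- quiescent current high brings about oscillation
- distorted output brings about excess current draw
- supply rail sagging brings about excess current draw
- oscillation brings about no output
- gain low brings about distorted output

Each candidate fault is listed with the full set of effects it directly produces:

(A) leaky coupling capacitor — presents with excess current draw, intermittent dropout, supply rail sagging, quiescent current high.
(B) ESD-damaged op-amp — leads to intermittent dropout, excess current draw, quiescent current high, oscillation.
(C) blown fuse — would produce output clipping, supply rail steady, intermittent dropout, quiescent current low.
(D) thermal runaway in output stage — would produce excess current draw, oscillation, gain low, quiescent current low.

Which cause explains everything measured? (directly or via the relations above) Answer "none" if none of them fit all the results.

For each candidate, compare predicted effects to what was observed:
(A) leaky coupling capacitor — accounts for every observation (oscillation via quiescent current high → oscillation)
(B) ESD-damaged op-amp — intermittent dropout yes; supply rail sagging NO; oscillation yes; quiescent current high yes; excess current draw yes
(C) blown fuse — intermittent dropout yes; supply rail sagging NO; oscillation NO; quiescent current high NO; excess current draw NO
(D) thermal runaway in output stage — intermittent dropout NO; supply rail sagging NO; oscillation yes; quiescent current high NO; excess current draw yes
(A) is the only candidate with no mismatches.

A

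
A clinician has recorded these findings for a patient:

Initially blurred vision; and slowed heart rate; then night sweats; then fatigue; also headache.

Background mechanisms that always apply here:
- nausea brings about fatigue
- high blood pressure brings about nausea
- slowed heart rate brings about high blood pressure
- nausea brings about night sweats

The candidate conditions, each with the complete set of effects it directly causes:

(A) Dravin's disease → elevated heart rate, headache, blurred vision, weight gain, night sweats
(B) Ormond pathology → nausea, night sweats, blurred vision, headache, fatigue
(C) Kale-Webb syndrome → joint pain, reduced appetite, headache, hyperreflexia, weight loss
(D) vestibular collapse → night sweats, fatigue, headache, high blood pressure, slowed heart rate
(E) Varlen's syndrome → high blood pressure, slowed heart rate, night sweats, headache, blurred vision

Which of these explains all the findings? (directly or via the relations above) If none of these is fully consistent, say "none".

For each candidate, compare predicted effects to what was observed:
(A) Dravin's disease — fails on slowed heart rate, fatigue (predicts elevated heart rate, not slowed heart rate)
(B) Ormond pathology — does not account for slowed heart rate
(C) Kale-Webb syndrome — does not account for blurred vision, slowed heart rate, night sweats, fatigue
(D) vestibular collapse — blurred vision miss; slowed heart rate match; night sweats match; fatigue match; headache match
(E) Varlen's syndrome — blurred vision match; slowed heart rate match; night sweats match; fatigue match (via high blood pressure → nausea → fatigue); headache match
(E) alone accounts for all the evidence.

E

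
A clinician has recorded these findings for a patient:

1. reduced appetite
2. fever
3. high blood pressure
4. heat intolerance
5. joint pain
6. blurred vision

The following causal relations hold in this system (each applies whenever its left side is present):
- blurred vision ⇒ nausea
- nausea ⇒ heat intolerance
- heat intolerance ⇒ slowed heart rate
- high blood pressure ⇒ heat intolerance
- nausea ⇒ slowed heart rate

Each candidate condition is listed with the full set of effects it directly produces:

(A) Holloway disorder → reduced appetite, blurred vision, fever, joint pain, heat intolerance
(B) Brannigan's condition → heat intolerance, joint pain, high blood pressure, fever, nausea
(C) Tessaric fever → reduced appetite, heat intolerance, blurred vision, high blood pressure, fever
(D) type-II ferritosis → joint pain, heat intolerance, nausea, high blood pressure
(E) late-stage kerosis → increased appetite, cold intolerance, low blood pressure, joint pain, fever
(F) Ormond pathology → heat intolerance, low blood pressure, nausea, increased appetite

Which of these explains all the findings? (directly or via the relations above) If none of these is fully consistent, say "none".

none

Per-candidate check:
(A) Holloway disorder — reduced appetite +; fever +; high blood pressure -; heat intolerance +; joint pain +; blurred vision +
(B) Brannigan's condition — does not account for reduced appetite, blurred vision
(C) Tessaric fever — reduced appetite +; fever +; high blood pressure +; heat intolerance +; joint pain -; blurred vision +
(D) type-II ferritosis — reduced appetite -; fever -; high blood pressure +; heat intolerance +; joint pain +; blurred vision -
(E) late-stage kerosis — fails on reduced appetite, high blood pressure, heat intolerance, blurred vision (predicts increased appetite, not reduced appetite; predicts low blood pressure, not high blood pressure; predicts cold intolerance, not heat intolerance)
(F) Ormond pathology — reduced appetite -; fever -; high blood pressure -; heat intolerance +; joint pain -; blurred vision -
Every candidate fails on at least one observation.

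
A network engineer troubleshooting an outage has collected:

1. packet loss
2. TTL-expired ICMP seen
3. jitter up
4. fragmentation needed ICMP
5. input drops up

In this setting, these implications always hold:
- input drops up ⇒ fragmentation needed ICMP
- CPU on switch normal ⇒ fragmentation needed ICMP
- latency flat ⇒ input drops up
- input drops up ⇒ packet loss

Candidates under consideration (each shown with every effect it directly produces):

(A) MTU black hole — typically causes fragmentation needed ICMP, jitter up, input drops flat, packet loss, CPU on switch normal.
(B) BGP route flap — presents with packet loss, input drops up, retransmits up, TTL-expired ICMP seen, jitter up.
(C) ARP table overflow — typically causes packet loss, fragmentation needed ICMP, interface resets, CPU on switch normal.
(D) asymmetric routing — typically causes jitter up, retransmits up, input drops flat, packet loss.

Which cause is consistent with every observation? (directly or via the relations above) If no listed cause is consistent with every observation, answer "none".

Checking each candidate against the observations:
(A) MTU black hole — packet loss match; TTL-expired ICMP seen miss; jitter up match; fragmentation needed ICMP match; input drops up miss
(B) BGP route flap — accounts for every observation (fragmentation needed ICMP by input drops up → fragmentation needed ICMP)
(C) ARP table overflow — packet loss match; TTL-expired ICMP seen miss; jitter up miss; fragmentation needed ICMP match; input drops up miss
(D) asymmetric routing — fails on TTL-expired ICMP seen, fragmentation needed ICMP, input drops up (predicts input drops flat, not input drops up)
Only (B) is consistent with every observation.

B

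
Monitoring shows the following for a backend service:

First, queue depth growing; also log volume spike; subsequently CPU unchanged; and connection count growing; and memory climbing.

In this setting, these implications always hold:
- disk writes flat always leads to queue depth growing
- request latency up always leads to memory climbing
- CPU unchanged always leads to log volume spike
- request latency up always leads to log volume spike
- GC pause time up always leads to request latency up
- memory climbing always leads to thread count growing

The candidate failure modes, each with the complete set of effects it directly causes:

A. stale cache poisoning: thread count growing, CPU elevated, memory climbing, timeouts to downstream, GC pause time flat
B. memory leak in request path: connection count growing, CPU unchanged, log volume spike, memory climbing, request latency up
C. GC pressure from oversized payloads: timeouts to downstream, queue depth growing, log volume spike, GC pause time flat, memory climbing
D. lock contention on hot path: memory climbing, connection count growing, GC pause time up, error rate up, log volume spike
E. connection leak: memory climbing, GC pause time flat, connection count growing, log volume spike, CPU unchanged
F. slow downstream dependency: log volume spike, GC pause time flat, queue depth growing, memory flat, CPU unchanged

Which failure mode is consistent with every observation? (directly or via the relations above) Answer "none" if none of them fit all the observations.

Per-candidate check:
(A) stale cache poisoning — queue depth growing ✗; log volume spike ✗; CPU unchanged ✗; connection count growing ✗; memory climbing ✓
(B) memory leak in request path — does not account for queue depth growing
(C) GC pressure from oversized payloads — queue depth growing ✓; log volume spike ✓; CPU unchanged ✗; connection count growing ✗; memory climbing ✓
(D) lock contention on hot path — queue depth growing ✗; log volume spike ✓; CPU unchanged ✗; connection count growing ✓; memory climbing ✓
(E) connection leak — does not account for queue depth growing
(F) slow downstream dependency — queue depth growing ✓; log volume spike ✓; CPU unchanged ✓; connection count growing ✗; memory climbing ✗
Every candidate fails on at least one observation.

none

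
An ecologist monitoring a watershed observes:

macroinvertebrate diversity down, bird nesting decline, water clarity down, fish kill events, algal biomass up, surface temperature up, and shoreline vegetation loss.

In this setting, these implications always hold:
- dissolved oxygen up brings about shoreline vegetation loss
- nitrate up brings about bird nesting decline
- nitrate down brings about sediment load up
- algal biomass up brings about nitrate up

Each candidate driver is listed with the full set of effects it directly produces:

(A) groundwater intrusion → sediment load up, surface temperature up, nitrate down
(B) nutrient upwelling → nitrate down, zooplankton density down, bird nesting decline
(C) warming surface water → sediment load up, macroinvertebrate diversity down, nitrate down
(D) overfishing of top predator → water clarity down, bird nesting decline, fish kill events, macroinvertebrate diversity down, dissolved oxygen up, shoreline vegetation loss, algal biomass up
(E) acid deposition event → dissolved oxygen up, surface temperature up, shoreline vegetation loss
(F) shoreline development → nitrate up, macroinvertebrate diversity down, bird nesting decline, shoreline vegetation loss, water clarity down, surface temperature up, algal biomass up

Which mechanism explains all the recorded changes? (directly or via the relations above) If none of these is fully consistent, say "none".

Per-candidate check:
(A) groundwater intrusion — macroinvertebrate diversity down NO; bird nesting decline NO; water clarity down NO; fish kill events NO; algal biomass up NO; surface temperature up yes; shoreline vegetation loss NO
(B) nutrient upwelling — macroinvertebrate diversity down NO; bird nesting decline yes; water clarity down NO; fish kill events NO; algal biomass up NO; surface temperature up NO; shoreline vegetation loss NO
(C) warming surface water — macroinvertebrate diversity down yes; bird nesting decline NO; water clarity down NO; fish kill events NO; algal biomass up NO; surface temperature up NO; shoreline vegetation loss NO
(D) overfishing of top predator — does not account for surface temperature up
(E) acid deposition event — macroinvertebrate diversity down NO; bird nesting decline NO; water clarity down NO; fish kill events NO; algal biomass up NO; surface temperature up yes; shoreline vegetation loss yes
(F) shoreline development — does not account for fish kill events
No candidate is consistent with all observations.

none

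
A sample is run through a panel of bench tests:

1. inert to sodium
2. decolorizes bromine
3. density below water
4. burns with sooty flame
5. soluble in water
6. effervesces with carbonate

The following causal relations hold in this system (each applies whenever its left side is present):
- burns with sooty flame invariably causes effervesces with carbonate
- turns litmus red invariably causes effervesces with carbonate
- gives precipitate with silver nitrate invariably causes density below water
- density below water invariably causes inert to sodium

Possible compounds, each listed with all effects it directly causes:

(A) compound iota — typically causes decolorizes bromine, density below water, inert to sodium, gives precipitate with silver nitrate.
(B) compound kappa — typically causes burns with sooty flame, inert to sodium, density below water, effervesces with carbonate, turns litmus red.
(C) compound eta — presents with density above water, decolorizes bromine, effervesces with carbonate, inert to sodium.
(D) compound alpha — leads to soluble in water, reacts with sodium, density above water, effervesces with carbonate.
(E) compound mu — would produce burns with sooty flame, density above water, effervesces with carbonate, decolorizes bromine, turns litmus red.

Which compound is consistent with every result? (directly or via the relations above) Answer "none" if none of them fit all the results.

Per-candidate check:
(A) compound iota — does not account for burns with sooty flame, soluble in water, effervesces with carbonate
(B) compound kappa — does not account for decolorizes bromine, soluble in water
(C) compound eta — fails on density below water, burns with sooty flame, soluble in water (predicts density above water, not density below water)
(D) compound alpha — fails on inert to sodium, decolorizes bromine, density below water, burns with sooty flame (predicts reacts with sodium, not inert to sodium; predicts density above water, not density below water)
(E) compound mu — inert to sodium ✗; decolorizes bromine ✓; density below water ✗; burns with sooty flame ✓; soluble in water ✗; effervesces with carbonate ✓
No candidate is consistent with all observations.

none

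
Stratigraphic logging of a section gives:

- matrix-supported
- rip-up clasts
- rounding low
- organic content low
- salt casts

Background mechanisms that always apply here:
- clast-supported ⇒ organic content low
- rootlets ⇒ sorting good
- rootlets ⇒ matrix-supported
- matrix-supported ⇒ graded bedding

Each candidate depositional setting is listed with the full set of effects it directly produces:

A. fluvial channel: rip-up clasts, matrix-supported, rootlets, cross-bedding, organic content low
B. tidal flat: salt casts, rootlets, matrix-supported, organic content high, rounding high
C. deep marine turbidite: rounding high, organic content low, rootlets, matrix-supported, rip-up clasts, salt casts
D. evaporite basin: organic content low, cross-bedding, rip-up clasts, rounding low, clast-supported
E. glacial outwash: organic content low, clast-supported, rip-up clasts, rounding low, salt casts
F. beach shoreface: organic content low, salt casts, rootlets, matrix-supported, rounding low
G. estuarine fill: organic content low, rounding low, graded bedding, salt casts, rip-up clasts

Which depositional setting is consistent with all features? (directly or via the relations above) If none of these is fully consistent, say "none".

For each candidate, compare predicted effects to what was observed:
(A) fluvial channel — matrix-supported +; rip-up clasts +; rounding low -; organic content low +; salt casts -
(B) tidal flat — fails on rip-up clasts, rounding low, organic content low (predicts rounding high, not rounding low; predicts organic content high, not organic content low)
(C) deep marine turbidite — matrix-supported +; rip-up clasts +; rounding low -; organic content low +; salt casts +
(D) evaporite basin — matrix-supported -; rip-up clasts +; rounding low +; organic content low +; salt casts -
(E) glacial outwash — matrix-supported -; rip-up clasts +; rounding low +; organic content low +; salt casts +
(F) beach shoreface — matrix-supported +; rip-up clasts -; rounding low +; organic content low +; salt casts +
(G) estuarine fill — does not account for matrix-supported
None of the listed candidates fits everything.

none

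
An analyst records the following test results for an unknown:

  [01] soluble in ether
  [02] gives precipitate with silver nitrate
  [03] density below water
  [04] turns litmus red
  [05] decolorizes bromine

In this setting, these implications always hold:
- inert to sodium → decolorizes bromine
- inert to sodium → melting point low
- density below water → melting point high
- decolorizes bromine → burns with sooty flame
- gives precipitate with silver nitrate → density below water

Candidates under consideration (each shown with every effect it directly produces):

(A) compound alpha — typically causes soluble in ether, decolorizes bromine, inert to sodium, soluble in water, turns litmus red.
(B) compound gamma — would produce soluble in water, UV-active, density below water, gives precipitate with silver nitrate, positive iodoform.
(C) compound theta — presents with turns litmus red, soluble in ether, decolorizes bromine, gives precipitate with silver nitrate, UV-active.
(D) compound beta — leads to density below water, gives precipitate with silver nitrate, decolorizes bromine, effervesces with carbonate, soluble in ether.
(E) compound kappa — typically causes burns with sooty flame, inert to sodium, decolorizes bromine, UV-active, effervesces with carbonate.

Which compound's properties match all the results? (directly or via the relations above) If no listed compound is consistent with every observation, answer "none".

C

Testing each hypothesis:
(A) compound alpha — soluble in ether match; gives precipitate with silver nitrate miss; density below water miss; turns litmus red match; decolorizes bromine match
(B) compound gamma — soluble in ether miss; gives precipitate with silver nitrate match; density below water match; turns litmus red miss; decolorizes bromine miss
(C) compound theta — accounts for every observation (density below water through gives precipitate with silver nitrate → density below water)
(D) compound beta — soluble in ether match; gives precipitate with silver nitrate match; density below water match; turns litmus red miss; decolorizes bromine match
(E) compound kappa — soluble in ether miss; gives precipitate with silver nitrate miss; density below water miss; turns litmus red miss; decolorizes bromine match
Only (C) is consistent with every observation.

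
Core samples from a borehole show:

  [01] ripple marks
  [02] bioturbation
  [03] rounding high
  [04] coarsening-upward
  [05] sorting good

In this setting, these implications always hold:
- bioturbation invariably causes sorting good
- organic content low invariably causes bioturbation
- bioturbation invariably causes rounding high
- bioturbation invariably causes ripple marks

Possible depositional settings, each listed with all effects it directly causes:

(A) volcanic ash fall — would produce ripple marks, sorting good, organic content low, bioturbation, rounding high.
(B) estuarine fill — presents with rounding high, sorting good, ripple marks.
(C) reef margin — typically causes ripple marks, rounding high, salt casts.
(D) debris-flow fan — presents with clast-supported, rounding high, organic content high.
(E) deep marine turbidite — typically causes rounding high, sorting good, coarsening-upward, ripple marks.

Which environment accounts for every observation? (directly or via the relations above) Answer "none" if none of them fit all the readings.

none

For each candidate, compare predicted effects to what was observed:
(A) volcanic ash fall — ripple marks ✓; bioturbation ✓; rounding high ✓; coarsening-upward ✗; sorting good ✓
(B) estuarine fill — ripple marks ✓; bioturbation ✗; rounding high ✓; coarsening-upward ✗; sorting good ✓
(C) reef margin — ripple marks ✓; bioturbation ✗; rounding high ✓; coarsening-upward ✗; sorting good ✗
(D) debris-flow fan — ripple marks ✗; bioturbation ✗; rounding high ✓; coarsening-upward ✗; sorting good ✗
(E) deep marine turbidite — ripple marks ✓; bioturbation ✗; rounding high ✓; coarsening-upward ✓; sorting good ✓
No candidate is consistent with all observations.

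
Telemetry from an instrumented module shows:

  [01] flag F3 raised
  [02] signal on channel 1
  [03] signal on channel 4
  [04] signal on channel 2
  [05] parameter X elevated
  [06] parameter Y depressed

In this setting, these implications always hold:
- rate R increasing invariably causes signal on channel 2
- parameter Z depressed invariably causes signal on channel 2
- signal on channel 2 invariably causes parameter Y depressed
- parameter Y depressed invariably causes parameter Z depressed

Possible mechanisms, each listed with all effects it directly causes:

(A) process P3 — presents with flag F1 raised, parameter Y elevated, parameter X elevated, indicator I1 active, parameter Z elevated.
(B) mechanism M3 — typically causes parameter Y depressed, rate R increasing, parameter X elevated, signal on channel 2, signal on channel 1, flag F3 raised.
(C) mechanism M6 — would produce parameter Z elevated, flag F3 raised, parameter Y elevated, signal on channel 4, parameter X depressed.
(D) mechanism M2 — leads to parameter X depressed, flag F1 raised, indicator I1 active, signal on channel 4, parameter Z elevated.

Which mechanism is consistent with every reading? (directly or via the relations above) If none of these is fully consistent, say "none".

Checking each candidate against the observations:
(A) process P3 — fails on flag F3 raised, signal on channel 1, signal on channel 4, signal on channel 2, parameter Y depressed (predicts parameter Y elevated, not parameter Y depressed)
(B) mechanism M3 — does not account for signal on channel 4
(C) mechanism M6 — fails on signal on channel 1, signal on channel 2, parameter X elevated, parameter Y depressed (predicts parameter X depressed, not parameter X elevated; predicts parameter Y elevated, not parameter Y depressed)
(D) mechanism M2 — flag F3 raised NO; signal on channel 1 NO; signal on channel 4 yes; signal on channel 2 NO; parameter X elevated NO; parameter Y depressed NO
Every candidate fails on at least one observation.

none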